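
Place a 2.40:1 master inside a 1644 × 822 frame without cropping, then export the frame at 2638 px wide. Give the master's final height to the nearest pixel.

1099 px

At 1644×822 the master is width-limited, so height = 1644 / 2.400 ≈ 685.00 px.
The frame scales by 2638/1644 = 1.6046; 685.00 × 1.6046 ≈ 1099.17 px.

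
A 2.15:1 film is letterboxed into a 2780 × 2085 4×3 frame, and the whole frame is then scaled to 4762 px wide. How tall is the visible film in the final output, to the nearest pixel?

At 2780×2085 the film is width-limited, so height = 2780 / 2.150 ≈ 1293.02 px.
Scaling 2780 → 4762 is ×1.7129, so the height becomes 1293.02 × 1.7129 ≈ 2214.88 px.

2215 px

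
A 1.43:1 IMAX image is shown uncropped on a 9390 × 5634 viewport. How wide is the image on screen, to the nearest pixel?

8057 px

1.43:1 IMAX (1.430) < 5:3 (1.667), so the image fills the height.
Content width = 5634 × 1.430 ≈ 8056.62 px.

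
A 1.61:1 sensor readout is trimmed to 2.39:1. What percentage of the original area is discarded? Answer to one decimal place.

The width stays; only height is cut (since 2.39:1 is wider than 1.61:1).
(1.610)/(2.390) ≈ 0.674 of the area survives, leaving 32.64% discarded.

32.6%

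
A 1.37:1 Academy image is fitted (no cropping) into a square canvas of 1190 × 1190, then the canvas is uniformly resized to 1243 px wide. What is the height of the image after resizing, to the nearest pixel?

At 1190×1190 the image is width-limited, so height = 1190 / 1.370 ≈ 868.61 px.
The frame scales by 1243/1190 = 1.0445; 868.61 × 1.0445 ≈ 907.30 px.

907 px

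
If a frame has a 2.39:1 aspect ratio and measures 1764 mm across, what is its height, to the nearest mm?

738 mm

At 2.39:1, 1764 / 2.390 ≈ 738.08.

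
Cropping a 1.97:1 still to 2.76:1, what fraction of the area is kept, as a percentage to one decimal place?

71.4%

2.76:1 is wider than 1.97:1, so the crop keeps the full width and trims the height.
Fraction kept = (1.970)/(2.760) ≈ 71.38%.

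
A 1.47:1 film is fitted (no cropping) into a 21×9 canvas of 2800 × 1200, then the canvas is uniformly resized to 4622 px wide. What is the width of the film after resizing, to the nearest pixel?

2912 px

At 2800×1200 the film is height-limited, so width = 1200 × 1.470 ≈ 1764.00 px.
Scaling 2800 → 4622 is ×1.6507, so the width becomes 1764.00 × 1.6507 ≈ 2911.86 px.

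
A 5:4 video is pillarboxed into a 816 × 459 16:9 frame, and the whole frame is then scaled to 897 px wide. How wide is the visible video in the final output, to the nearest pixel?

At 816×459 the video is height-limited, so width = 459 × 5/4 ≈ 573.75 px.
Resizing to 897 px wide multiplies everything by 1.0993: 573.75 → 630.70 px.

631 px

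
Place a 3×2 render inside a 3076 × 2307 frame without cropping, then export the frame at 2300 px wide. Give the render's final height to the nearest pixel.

Fitted into 3076×2307, the render spans the width; its height is 3076 × 2/3 ≈ 2050.67 px.
Resizing to 2300 px wide multiplies everything by 0.7477: 2050.67 → 1533.33 px.

1533 px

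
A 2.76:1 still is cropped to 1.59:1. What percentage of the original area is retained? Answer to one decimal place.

57.6%

1.59:1 is narrower than 2.76:1, so the crop keeps the full height and trims the width.
(1.590)/(2.760) ≈ 0.576 of the area survives.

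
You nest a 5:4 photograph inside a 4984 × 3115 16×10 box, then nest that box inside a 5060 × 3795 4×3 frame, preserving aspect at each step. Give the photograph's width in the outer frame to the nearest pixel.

5:4 in 4984×3115: fills the height, so the photograph is 3893.75 × 3115.00.
The 16×10 canvas is width-limited in 5060×3795, giving 5060.00 × 3162.50; scale factor 1.0152.
Applying the same ×1.0152: 3893.75 → 3953.12.

3953 px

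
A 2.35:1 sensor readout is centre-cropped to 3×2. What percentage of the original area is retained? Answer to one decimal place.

3×2 is narrower than 2.35:1, so the crop keeps the full height and trims the width.
(1.500)/(2.350) ≈ 0.638 of the area survives.

63.8%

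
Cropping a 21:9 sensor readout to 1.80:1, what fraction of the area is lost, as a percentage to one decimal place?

22.9%

1.80:1 is narrower than 21:9, so the crop keeps the full height and trims the width.
(1.800)/(2.333) ≈ 0.771 of the area survives, leaving 22.86% discarded.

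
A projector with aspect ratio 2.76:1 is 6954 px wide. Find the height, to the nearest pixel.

2520 px

At 2.76:1, 6954 / 2.760 ≈ 2519.57.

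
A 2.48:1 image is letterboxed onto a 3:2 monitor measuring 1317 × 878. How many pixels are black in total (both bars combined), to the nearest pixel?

456935 pixels

2.48:1 is wider than 3:2, so it spans the full width.
Content height = 1317 / 2.480 ≈ 531.0484 px.
Leftover height: 878 − 531.0484 = 346.9516 px.
That's 346.9516 × 1317 ≈ 456935 black pixels.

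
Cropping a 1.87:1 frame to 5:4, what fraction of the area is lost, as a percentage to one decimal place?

Going from 1.87:1 to 5:4 means cutting width while keeping height.
Fraction kept = (1.250)/(1.870) ≈ 66.84%, so 33.16% is lost.

33.2%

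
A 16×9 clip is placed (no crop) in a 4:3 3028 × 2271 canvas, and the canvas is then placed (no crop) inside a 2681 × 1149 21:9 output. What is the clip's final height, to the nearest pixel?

16×9 in 3028×2271: fills the width, so the clip is 3028.00 × 1703.25.
The 4:3 canvas is height-limited in 2681×1149, giving 1532.00 × 1149.00; scale factor 0.5059.
The clip scales with it: height 1703.25 × 0.5059 ≈ 861.75.

862 px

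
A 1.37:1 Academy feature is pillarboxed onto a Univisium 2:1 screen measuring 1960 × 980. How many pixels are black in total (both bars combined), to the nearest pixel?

605052 pixels

1.37:1 Academy is narrower than Univisium 2:1, so it spans the full height.
Content width = 980 × 1.370 ≈ 1342.6000 px.
Black = 1960 − 1342.6000 = 617.4000 px.
Across the 980-px span: 617.4000 × 980 ≈ 605052 px.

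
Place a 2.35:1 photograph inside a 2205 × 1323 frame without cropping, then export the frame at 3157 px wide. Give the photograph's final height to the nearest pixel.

1343 px

At 2205×1323 the photograph is width-limited, so height = 2205 / 2.350 ≈ 938.30 px.
The frame scales by 3157/2205 = 1.4317; 938.30 × 1.4317 ≈ 1343.40 px.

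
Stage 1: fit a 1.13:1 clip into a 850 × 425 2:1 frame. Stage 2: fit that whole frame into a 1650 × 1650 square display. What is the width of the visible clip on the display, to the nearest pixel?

932 px

Inside the 850×425 canvas the clip is height-limited at 480.25 × 425.00.
The 2:1 canvas is width-limited in 1650×1650, giving 1650.00 × 825.00; scale factor 1.9412.
Applying the same ×1.9412: 480.25 → 932.25.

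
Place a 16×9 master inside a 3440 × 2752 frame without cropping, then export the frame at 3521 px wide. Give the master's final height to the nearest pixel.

1981 px

Fitted into 3440×2752, the master spans the width; its height is 3440 × 9/16 ≈ 1935.00 px.
Scaling 3440 → 3521 is ×1.0235, so the height becomes 1935.00 × 1.0235 ≈ 1980.56 px.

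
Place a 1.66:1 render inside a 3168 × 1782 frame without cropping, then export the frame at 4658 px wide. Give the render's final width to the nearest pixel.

In the 3168×1782 frame the render fills the height: width = 1782 × 1.660 ≈ 2958.12 px.
Scaling 3168 → 4658 is ×1.4703, so the width becomes 2958.12 × 1.4703 ≈ 4349.41 px.

4349 px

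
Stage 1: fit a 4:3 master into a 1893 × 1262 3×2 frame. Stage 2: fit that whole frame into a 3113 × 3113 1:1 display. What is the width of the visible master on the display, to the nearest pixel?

2767 px

First fit — 4:3 into 1893×1262 spans the height: 1682.67 × 1262.00.
3×2 in 3113×3113: fills the width, so the intermediate becomes 3113.00 × 2075.33 — a scale of ×1.6445.
Applying the same ×1.6445: 1682.67 → 2767.11.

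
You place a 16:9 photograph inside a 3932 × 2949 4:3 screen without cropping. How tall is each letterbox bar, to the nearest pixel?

Since 1.778 > 1.333, the photograph is width-limited.
That makes the image 2211.75 px tall (3932 × 9/16).
2949 − 2211.75 = 737.25 px of bars (368.62 each).

369 px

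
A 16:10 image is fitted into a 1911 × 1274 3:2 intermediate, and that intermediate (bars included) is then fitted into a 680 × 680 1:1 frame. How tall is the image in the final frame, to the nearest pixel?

425 px

Inside the 1911×1274 canvas the image is width-limited at 1911.00 × 1194.38.
Second fit — the 3:2 canvas into 680×680 spans the width: 680.00 × 453.33 (×0.3558 from 1911×1274).
Applying the same ×0.3558: 1194.38 → 425.00.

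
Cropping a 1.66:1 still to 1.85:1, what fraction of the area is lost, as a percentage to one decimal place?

1.85:1 is wider than 1.66:1, so the crop keeps the full width and trims the height.
Area ratio = (1.660)/(1.850) = 89.73%; the remaining 10.27% is cropped out.

10.3%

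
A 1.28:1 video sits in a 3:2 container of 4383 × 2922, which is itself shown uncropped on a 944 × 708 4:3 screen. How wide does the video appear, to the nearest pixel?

806 px

Inside the 4383×2922 canvas the video is height-limited at 3740.16 × 2922.00.
The 3:2 canvas is width-limited in 944×708, giving 944.00 × 629.33; scale factor 0.2154.
So the video's width is 3740.16 × 0.2154 ≈ 805.55.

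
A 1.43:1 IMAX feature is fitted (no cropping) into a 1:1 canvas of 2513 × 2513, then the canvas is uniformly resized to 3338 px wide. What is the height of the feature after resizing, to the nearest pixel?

Fitted into 2513×2513, the feature spans the width; its height is 2513 / 1.430 ≈ 1757.34 px.
Scaling 2513 → 3338 is ×1.3283, so the height becomes 1757.34 × 1.3283 ≈ 2334.27 px.

2334 px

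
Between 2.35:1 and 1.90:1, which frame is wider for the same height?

2.35 and 1.9; 2.35 > 1.9.

2.35:1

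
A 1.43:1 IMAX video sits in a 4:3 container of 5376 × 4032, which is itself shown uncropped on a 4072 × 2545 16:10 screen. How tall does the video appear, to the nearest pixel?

2373 px

First fit — 1.43:1 IMAX into 5376×4032 spans the width: 5376.00 × 3759.44.
4:3 in 4072×2545: fills the height, so the intermediate becomes 3393.33 × 2545.00 — a scale of ×0.6312.
Applying the same ×0.6312: 3759.44 → 2372.96.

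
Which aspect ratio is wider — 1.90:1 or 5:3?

1.9 and 5:3 = 1.667; 1.9 > 1.667.

1.90:1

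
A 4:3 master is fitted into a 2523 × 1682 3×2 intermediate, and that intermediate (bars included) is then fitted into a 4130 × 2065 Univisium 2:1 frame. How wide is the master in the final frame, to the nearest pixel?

4:3 in 2523×1682: fills the height, so the master is 2242.67 × 1682.00.
3×2 in 4130×2065: fills the height, so the intermediate becomes 3097.50 × 2065.00 — a scale of ×1.2277.
So the master's width is 2242.67 × 1.2277 ≈ 2753.33.

2753 px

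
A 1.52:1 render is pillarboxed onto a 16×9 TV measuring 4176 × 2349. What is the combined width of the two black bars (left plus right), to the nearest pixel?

606 px

Since 1.520 < 1.778, the render is height-limited.
Content width = 2349 × 1.520 ≈ 3570.48 px.
Black = 4176 − 3570.48 = 605.52 px.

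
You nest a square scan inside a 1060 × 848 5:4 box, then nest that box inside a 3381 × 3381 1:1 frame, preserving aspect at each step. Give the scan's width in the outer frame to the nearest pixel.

Inside the 1060×848 canvas the scan is height-limited at 848.00 × 848.00.
5:4 in 3381×3381: fills the width, so the intermediate becomes 3381.00 × 2704.80 — a scale of ×3.1896.
Applying the same ×3.1896: 848.00 → 2704.80.

2705 px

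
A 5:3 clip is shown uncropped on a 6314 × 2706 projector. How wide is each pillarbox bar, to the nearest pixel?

902 px

5:3 (1.667) < 21:9 (2.333), so the clip fills the height.
That makes the image 4510.00 px wide (2706 × 5/3).
Black = 6314 − 4510.00 = 1804.00 px, or 902.00 per bar.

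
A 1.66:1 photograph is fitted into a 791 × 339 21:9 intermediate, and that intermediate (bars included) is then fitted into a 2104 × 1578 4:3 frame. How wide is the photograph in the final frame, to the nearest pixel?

1.66:1 in 791×339: fills the height, so the photograph is 562.74 × 339.00.
The 21:9 canvas is width-limited in 2104×1578, giving 2104.00 × 901.71; scale factor 2.6599.
The photograph scales with it: width 562.74 × 2.6599 ≈ 1496.85.

1497 px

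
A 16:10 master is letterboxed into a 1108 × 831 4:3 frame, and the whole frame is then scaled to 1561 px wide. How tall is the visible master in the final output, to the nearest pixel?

Fitted into 1108×831, the master spans the width; its height is 1108 × 10/16 ≈ 692.50 px.
Scaling 1108 → 1561 is ×1.4088, so the height becomes 692.50 × 1.4088 ≈ 975.62 px.

976 px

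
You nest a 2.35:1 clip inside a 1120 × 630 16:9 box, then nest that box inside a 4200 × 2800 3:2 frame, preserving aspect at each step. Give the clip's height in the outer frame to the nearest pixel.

1787 px

Inside the 1120×630 canvas the clip is width-limited at 1120.00 × 476.60.
The 16:9 canvas is width-limited in 4200×2800, giving 4200.00 × 2362.50; scale factor 3.7500.
So the clip's height is 476.60 × 3.7500 ≈ 1787.23.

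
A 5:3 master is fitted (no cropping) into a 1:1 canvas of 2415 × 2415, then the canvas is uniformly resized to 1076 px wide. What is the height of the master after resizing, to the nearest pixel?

At 2415×2415 the master is width-limited, so height = 2415 × 3/5 ≈ 1449.00 px.
The frame scales by 1076/2415 = 0.4455; 1449.00 × 0.4455 ≈ 645.60 px.

646 px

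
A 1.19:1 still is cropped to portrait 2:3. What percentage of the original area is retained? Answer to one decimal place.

Going from 1.19:1 to portrait 2:3 means cutting width while keeping height.
(0.667)/(1.190) ≈ 0.560 of the area survives.

56.0%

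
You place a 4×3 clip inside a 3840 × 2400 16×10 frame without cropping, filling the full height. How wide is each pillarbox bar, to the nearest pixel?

Content width = 2400 × 4/3 ≈ 3200.00 px.
Black = 3840 − 3200.00 = 640.00 px, or 320.00 per bar.

320 px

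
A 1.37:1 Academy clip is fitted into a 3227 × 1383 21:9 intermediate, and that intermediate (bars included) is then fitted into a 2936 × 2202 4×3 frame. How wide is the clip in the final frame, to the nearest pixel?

First fit — 1.37:1 Academy into 3227×1383 spans the height: 1894.71 × 1383.00.
Second fit — the 21:9 canvas into 2936×2202 spans the width: 2936.00 × 1258.29 (×0.9098 from 3227×1383).
The clip scales with it: width 1894.71 × 0.9098 ≈ 1723.85.

1724 px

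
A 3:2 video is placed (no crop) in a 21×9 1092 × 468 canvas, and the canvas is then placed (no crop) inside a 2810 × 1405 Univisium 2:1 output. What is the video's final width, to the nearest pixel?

1806 px

3:2 in 1092×468: fills the height, so the video is 702.00 × 468.00.
21×9 in 2810×1405: fills the width, so the intermediate becomes 2810.00 × 1204.29 — a scale of ×2.5733.
The video scales with it: width 702.00 × 2.5733 ≈ 1806.43.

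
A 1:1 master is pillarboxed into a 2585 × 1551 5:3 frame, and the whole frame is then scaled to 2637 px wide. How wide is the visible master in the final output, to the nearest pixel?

In the 2585×1551 frame the master fills the height: width = 1551 × 1/1 ≈ 1551.00 px.
Resizing to 2637 px wide multiplies everything by 1.0201: 1551.00 → 1582.20 px.

1582 px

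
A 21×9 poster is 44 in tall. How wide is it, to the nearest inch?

44·21/9 = 102.67.

103 in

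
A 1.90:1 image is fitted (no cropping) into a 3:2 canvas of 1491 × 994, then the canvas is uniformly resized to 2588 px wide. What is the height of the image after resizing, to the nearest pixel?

1362 px

In the 1491×994 frame the image fills the width: height = 1491 / 1.900 ≈ 784.74 px.
Scaling 1491 → 2588 is ×1.7357, so the height becomes 784.74 × 1.7357 ≈ 1362.11 px.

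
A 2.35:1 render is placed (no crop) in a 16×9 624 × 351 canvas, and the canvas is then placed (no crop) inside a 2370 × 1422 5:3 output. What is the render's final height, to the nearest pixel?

1009 px

2.35:1 in 624×351: fills the width, so the render is 624.00 × 265.53.
Second fit — the 16×9 canvas into 2370×1422 spans the width: 2370.00 × 1333.12 (×3.7981 from 624×351).
Applying the same ×3.7981: 265.53 → 1008.51.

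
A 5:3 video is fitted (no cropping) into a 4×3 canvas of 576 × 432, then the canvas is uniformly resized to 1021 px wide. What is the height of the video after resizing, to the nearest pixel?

In the 576×432 frame the video fills the width: height = 576 × 3/5 ≈ 345.60 px.
The frame scales by 1021/576 = 1.7726; 345.60 × 1.7726 ≈ 612.60 px.

613 px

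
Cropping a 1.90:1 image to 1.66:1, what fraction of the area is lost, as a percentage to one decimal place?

12.6%

1.66:1 is narrower than 1.90:1, so the crop keeps the full height and trims the width.
Fraction kept = (1.660)/(1.900) ≈ 87.37%, so 12.63% is lost.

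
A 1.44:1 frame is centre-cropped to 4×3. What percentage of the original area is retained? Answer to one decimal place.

4×3 is narrower than 1.44:1, so the crop keeps the full height and trims the width.
Area ratio = (1.333)/(1.440) = 92.59% retained.

92.6%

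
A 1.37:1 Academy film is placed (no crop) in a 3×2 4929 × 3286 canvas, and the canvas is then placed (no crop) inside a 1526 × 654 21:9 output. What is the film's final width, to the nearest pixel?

First fit — 1.37:1 Academy into 4929×3286 spans the height: 4501.82 × 3286.00.
The 3×2 canvas is height-limited in 1526×654, giving 981.00 × 654.00; scale factor 0.1990.
So the film's width is 4501.82 × 0.1990 ≈ 895.98.

896 px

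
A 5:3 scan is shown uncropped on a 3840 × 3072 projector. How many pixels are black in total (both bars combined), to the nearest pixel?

5:3 (1.667) > 5:4 (1.250), so the scan fills the width.
The scan is 3840 × 3/5 ≈ 2304.0000 px tall.
Leftover height: 3072 − 2304.0000 = 768.0000 px.
Across the 3840-px span: 768.0000 × 3840 ≈ 2949120 px.

2949120 pixels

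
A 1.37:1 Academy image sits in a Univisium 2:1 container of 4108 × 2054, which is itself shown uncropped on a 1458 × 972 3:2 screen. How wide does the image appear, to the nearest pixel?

999 px

Inside the 4108×2054 canvas the image is height-limited at 2813.98 × 2054.00.
Univisium 2:1 in 1458×972: fills the width, so the intermediate becomes 1458.00 × 729.00 — a scale of ×0.3549.
The image scales with it: width 2813.98 × 0.3549 ≈ 998.73.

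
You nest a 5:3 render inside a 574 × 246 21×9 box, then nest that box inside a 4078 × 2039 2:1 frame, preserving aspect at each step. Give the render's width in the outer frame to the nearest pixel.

Inside the 574×246 canvas the render is height-limited at 410.00 × 246.00.
21×9 in 4078×2039: fills the width, so the intermediate becomes 4078.00 × 1747.71 — a scale of ×7.1045.
So the render's width is 410.00 × 7.1045 ≈ 2912.86.

2913 px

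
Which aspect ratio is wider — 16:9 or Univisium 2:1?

16:9 = 1.778 and Univisium 2:1 = 2; 2 > 1.778.

Univisium 2:1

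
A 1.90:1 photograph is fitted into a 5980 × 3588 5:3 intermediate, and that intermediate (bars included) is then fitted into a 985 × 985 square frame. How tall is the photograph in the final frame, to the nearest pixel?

518 px

1.90:1 in 5980×3588: fills the width, so the photograph is 5980.00 × 3147.37.
5:3 in 985×985: fills the width, so the intermediate becomes 985.00 × 591.00 — a scale of ×0.1647.
The photograph scales with it: height 3147.37 × 0.1647 ≈ 518.42.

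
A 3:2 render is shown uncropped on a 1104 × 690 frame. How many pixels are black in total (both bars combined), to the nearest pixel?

47610 pixels

3:2 (1.500) < 16:10 (1.600), so the render fills the height.
The render is 690 × 3/2 ≈ 1035.0000 px wide.
Leftover width: 1104 − 1035.0000 = 69.0000 px.
Bar area = 69.0000 × 690 ≈ 47610 px.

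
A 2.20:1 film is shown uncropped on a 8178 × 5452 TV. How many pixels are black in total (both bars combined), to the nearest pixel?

14186600 pixels

2.20:1 is wider than 3:2, so it spans the full width.
That makes the image 3717.2727 px tall (8178 / 2.200).
5452 − 3717.2727 = 1734.7273 px of bars.
Bar area = 1734.7273 × 8178 ≈ 14186600 px.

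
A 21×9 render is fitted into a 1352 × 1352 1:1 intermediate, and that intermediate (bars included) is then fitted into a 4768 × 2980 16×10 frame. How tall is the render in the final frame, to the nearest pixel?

Inside the 1352×1352 canvas the render is width-limited at 1352.00 × 579.43.
1:1 in 4768×2980: fills the height, so the intermediate becomes 2980.00 × 2980.00 — a scale of ×2.2041.
So the render's height is 579.43 × 2.2041 ≈ 1277.14.

1277 px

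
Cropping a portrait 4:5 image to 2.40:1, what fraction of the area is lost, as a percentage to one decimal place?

The width stays; only height is cut (since 2.40:1 is wider than portrait 4:5).
(0.800)/(2.400) ≈ 0.333 of the area survives, leaving 66.67% discarded.

66.7%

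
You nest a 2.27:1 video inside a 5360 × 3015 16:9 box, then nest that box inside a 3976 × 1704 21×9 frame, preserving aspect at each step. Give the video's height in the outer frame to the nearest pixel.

1335 px

First fit — 2.27:1 into 5360×3015 spans the width: 5360.00 × 2361.23.
The 16:9 canvas is height-limited in 3976×1704, giving 3029.33 × 1704.00; scale factor 0.5652.
So the video's height is 2361.23 × 0.5652 ≈ 1334.51.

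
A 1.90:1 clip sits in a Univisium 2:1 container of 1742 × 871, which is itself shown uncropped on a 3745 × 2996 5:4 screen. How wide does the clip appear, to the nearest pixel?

Inside the 1742×871 canvas the clip is height-limited at 1654.90 × 871.00.
The Univisium 2:1 canvas is width-limited in 3745×2996, giving 3745.00 × 1872.50; scale factor 2.1498.
So the clip's width is 1654.90 × 2.1498 ≈ 3557.75.

3558 px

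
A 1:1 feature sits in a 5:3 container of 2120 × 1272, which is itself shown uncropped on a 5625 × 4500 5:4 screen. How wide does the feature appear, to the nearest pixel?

3375 px

Inside the 2120×1272 canvas the feature is height-limited at 1272.00 × 1272.00.
Second fit — the 5:3 canvas into 5625×4500 spans the width: 5625.00 × 3375.00 (×2.6533 from 2120×1272).
Applying the same ×2.6533: 1272.00 → 3375.00.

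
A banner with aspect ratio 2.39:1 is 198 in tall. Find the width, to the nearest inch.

At 2.39:1, 198 × 2.390 ≈ 473.22.

473 in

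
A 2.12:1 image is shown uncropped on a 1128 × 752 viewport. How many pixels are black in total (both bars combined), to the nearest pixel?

2.12:1 is wider than 3×2, so it spans the full width.
The image is 1128 / 2.120 ≈ 532.0755 px tall.
Black = 752 − 532.0755 = 219.9245 px.
Bar area = 219.9245 × 1128 ≈ 248075 px.

248075 pixels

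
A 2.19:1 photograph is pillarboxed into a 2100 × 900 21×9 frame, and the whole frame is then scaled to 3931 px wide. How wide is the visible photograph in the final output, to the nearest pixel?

3690 px

Fitted into 2100×900, the photograph spans the height; its width is 900 × 2.190 ≈ 1971.00 px.
The frame scales by 3931/2100 = 1.8719; 1971.00 × 1.8719 ≈ 3689.52 px.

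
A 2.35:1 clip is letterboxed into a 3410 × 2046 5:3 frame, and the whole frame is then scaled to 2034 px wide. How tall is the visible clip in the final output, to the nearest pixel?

866 px

In the 3410×2046 frame the clip fills the width: height = 3410 / 2.350 ≈ 1451.06 px.
Resizing to 2034 px wide multiplies everything by 0.5965: 1451.06 → 865.53 px.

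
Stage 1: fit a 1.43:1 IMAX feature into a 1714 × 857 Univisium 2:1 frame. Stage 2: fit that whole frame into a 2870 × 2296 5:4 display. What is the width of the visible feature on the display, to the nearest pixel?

Inside the 1714×857 canvas the feature is height-limited at 1225.51 × 857.00.
Second fit — the Univisium 2:1 canvas into 2870×2296 spans the width: 2870.00 × 1435.00 (×1.6744 from 1714×857).
Applying the same ×1.6744: 1225.51 → 2052.05.

2052 px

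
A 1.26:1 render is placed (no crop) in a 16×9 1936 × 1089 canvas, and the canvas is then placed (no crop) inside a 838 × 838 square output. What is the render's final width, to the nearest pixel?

First fit — 1.26:1 into 1936×1089 spans the height: 1372.14 × 1089.00.
Second fit — the 16×9 canvas into 838×838 spans the width: 838.00 × 471.38 (×0.4329 from 1936×1089).
The render scales with it: width 1372.14 × 0.4329 ≈ 593.93.

594 px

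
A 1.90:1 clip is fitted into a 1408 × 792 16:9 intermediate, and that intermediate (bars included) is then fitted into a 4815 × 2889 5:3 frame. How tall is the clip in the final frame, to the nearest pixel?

First fit — 1.90:1 into 1408×792 spans the width: 1408.00 × 741.05.
The 16:9 canvas is width-limited in 4815×2889, giving 4815.00 × 2708.44; scale factor 3.4197.
So the clip's height is 741.05 × 3.4197 ≈ 2534.21.

2534 px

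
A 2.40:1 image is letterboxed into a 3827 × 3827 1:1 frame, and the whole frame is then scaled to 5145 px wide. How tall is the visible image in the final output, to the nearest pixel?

In the 3827×3827 frame the image fills the width: height = 3827 / 2.400 ≈ 1594.58 px.
Scaling 3827 → 5145 is ×1.3444, so the height becomes 1594.58 × 1.3444 ≈ 2143.75 px.

2144 px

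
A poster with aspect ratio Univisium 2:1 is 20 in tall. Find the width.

40 in

20 / 1 × 2 = 40.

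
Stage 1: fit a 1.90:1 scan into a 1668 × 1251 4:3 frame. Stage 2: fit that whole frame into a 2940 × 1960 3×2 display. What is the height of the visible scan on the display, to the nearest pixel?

1.90:1 in 1668×1251: fills the width, so the scan is 1668.00 × 877.89.
4:3 in 2940×1960: fills the height, so the intermediate becomes 2613.33 × 1960.00 — a scale of ×1.5667.
So the scan's height is 877.89 × 1.5667 ≈ 1375.44.

1375 px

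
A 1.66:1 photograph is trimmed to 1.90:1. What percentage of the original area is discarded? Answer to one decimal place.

12.6%

1.90:1 is wider than 1.66:1, so the crop keeps the full width and trims the height.
(1.660)/(1.900) ≈ 0.874 of the area survives, leaving 12.63% discarded.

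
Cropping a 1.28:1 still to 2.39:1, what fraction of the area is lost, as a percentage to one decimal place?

2.39:1 is wider than 1.28:1, so the crop keeps the full width and trims the height.
Area ratio = (1.280)/(2.390) = 53.56%; the remaining 46.44% is cropped out.

46.4%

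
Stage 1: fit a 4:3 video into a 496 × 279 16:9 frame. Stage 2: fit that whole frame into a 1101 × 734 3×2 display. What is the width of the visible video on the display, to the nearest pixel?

Inside the 496×279 canvas the video is height-limited at 372.00 × 279.00.
Second fit — the 16:9 canvas into 1101×734 spans the width: 1101.00 × 619.31 (×2.2198 from 496×279).
So the video's width is 372.00 × 2.2198 ≈ 825.75.

826 px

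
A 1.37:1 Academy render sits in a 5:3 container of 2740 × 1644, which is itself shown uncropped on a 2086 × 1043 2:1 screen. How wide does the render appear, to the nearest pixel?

1429 px

First fit — 1.37:1 Academy into 2740×1644 spans the height: 2252.28 × 1644.00.
Second fit — the 5:3 canvas into 2086×1043 spans the height: 1738.33 × 1043.00 (×0.6344 from 2740×1644).
The render scales with it: width 2252.28 × 0.6344 ≈ 1428.91.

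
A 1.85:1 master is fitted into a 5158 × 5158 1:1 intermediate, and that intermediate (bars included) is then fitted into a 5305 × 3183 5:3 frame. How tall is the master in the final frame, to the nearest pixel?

1721 px

First fit — 1.85:1 into 5158×5158 spans the width: 5158.00 × 2788.11.
Second fit — the 1:1 canvas into 5305×3183 spans the height: 3183.00 × 3183.00 (×0.6171 from 5158×5158).
So the master's height is 2788.11 × 0.6171 ≈ 1720.54.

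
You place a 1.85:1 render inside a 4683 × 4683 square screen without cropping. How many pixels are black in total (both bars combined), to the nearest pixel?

1.85:1 (1.850) > square (1.000), so the render fills the width.
The render is 4683 / 1.850 ≈ 2531.3514 px tall.
Black = 4683 − 2531.3514 = 2151.6486 px.
Across the 4683-px span: 2151.6486 × 4683 ≈ 10076171 px.

10076171 pixels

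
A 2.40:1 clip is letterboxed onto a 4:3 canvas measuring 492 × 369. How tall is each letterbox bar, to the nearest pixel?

82 px

Since 2.400 > 1.333, the clip is width-limited.
The clip is 492 / 2.400 ≈ 205.00 px tall.
Black = 369 − 205.00 = 164.00 px, or 82.00 per bar.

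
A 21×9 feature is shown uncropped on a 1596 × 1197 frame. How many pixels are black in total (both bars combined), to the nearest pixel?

21×9 (2.333) > 4:3 (1.333), so the feature fills the width.
That makes the image 684.0000 px tall (1596 × 9/21).
Black = 1197 − 684.0000 = 513.0000 px.
Across the 1596-px span: 513.0000 × 1596 ≈ 818748 px.

818748 pixels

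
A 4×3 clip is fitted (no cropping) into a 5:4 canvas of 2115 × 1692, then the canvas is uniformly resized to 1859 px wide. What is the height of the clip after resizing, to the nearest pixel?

At 2115×1692 the clip is width-limited, so height = 2115 × 3/4 ≈ 1586.25 px.
Scaling 2115 → 1859 is ×0.8790, so the height becomes 1586.25 × 0.8790 ≈ 1394.25 px.

1394 px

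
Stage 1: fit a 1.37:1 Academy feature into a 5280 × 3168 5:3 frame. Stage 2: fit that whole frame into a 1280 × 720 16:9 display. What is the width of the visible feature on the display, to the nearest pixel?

Inside the 5280×3168 canvas the feature is height-limited at 4340.16 × 3168.00.
The 5:3 canvas is height-limited in 1280×720, giving 1200.00 × 720.00; scale factor 0.2273.
The feature scales with it: width 4340.16 × 0.2273 ≈ 986.40.

986 px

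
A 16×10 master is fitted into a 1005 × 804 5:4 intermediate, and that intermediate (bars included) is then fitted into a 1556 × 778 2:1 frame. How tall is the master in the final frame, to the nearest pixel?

608 px

First fit — 16×10 into 1005×804 spans the width: 1005.00 × 628.12.
5:4 in 1556×778: fills the height, so the intermediate becomes 972.50 × 778.00 — a scale of ×0.9677.
Applying the same ×0.9677: 628.12 → 607.81.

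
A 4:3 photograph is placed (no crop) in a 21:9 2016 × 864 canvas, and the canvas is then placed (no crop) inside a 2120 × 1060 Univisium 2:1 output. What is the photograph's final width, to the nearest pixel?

First fit — 4:3 into 2016×864 spans the height: 1152.00 × 864.00.
Second fit — the 21:9 canvas into 2120×1060 spans the width: 2120.00 × 908.57 (×1.0516 from 2016×864).
The photograph scales with it: width 1152.00 × 1.0516 ≈ 1211.43.

1211 px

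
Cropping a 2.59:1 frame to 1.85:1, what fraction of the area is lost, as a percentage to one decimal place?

Going from 2.59:1 to 1.85:1 means cutting width while keeping height.
Fraction kept = (1.850)/(2.590) ≈ 71.43%, so 28.57% is lost.

28.6%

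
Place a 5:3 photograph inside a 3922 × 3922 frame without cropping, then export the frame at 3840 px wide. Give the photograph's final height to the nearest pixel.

2304 px

In the 3922×3922 frame the photograph fills the width: height = 3922 × 3/5 ≈ 2353.20 px.
The frame scales by 3840/3922 = 0.9791; 2353.20 × 0.9791 ≈ 2304.00 px.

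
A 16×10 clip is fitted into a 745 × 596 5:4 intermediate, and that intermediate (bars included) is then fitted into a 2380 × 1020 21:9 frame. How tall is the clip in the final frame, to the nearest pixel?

16×10 in 745×596: fills the width, so the clip is 745.00 × 465.62.
The 5:4 canvas is height-limited in 2380×1020, giving 1275.00 × 1020.00; scale factor 1.7114.
Applying the same ×1.7114: 465.62 → 796.88.

797 px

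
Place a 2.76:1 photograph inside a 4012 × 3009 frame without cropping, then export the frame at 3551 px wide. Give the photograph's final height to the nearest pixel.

In the 4012×3009 frame the photograph fills the width: height = 4012 / 2.760 ≈ 1453.62 px.
The frame scales by 3551/4012 = 0.8851; 1453.62 × 0.8851 ≈ 1286.59 px.

1287 px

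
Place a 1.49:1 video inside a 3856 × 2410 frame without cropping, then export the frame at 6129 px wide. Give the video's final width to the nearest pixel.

5708 px

At 3856×2410 the video is height-limited, so width = 2410 × 1.490 ≈ 3590.90 px.
Resizing to 6129 px wide multiplies everything by 1.5895: 3590.90 → 5707.63 px.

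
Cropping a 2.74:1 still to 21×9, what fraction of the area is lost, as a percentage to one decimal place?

14.8%

21×9 is narrower than 2.74:1, so the crop keeps the full height and trims the width.
Fraction kept = (2.333)/(2.740) ≈ 85.16%, so 14.84% is lost.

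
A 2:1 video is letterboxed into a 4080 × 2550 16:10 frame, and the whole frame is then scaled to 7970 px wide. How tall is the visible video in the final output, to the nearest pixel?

3985 px

At 4080×2550 the video is width-limited, so height = 4080 × 1/2 ≈ 2040.00 px.
Resizing to 7970 px wide multiplies everything by 1.9534: 2040.00 → 3985.00 px.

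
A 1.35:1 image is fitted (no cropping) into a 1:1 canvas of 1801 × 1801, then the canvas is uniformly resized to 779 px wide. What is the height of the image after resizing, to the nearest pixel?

577 px

Fitted into 1801×1801, the image spans the width; its height is 1801 / 1.350 ≈ 1334.07 px.
The frame scales by 779/1801 = 0.4325; 1334.07 × 0.4325 ≈ 577.04 px.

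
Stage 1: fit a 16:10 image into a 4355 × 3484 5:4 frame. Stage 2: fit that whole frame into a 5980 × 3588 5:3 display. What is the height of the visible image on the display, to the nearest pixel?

2803 px

16:10 in 4355×3484: fills the width, so the image is 4355.00 × 2721.88.
5:4 in 5980×3588: fills the height, so the intermediate becomes 4485.00 × 3588.00 — a scale of ×1.0299.
So the image's height is 2721.88 × 1.0299 ≈ 2803.12.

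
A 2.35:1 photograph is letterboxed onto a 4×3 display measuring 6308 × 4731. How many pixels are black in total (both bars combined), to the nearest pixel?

2.35:1 (2.350) > 4×3 (1.333), so the photograph fills the width.
Content height = 6308 / 2.350 ≈ 2684.2553 px.
Leftover height: 4731 − 2684.2553 = 2046.7447 px.
That's 2046.7447 × 6308 ≈ 12910865 black pixels.

12910865 pixels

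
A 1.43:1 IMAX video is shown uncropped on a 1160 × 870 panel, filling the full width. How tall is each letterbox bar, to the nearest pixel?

29 px

That makes the image 811.19 px tall (1160 / 1.430).
Black = 870 − 811.19 = 58.81 px, or 29.41 per bar.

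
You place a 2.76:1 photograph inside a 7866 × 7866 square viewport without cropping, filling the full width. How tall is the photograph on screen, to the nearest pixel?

The photograph is 7866 / 2.760 ≈ 2850.00 px tall.

2850 px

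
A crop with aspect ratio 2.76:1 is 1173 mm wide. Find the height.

At 2.76:1, 1173 / 2.760 ≈ 425.

425 mm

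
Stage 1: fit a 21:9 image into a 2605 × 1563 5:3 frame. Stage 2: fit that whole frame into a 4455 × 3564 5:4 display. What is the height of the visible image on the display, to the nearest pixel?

1909 px

First fit — 21:9 into 2605×1563 spans the width: 2605.00 × 1116.43.
Second fit — the 5:3 canvas into 4455×3564 spans the width: 4455.00 × 2673.00 (×1.7102 from 2605×1563).
So the image's height is 1116.43 × 1.7102 ≈ 1909.29.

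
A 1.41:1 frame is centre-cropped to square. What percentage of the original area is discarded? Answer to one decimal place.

square is narrower than 1.41:1, so the crop keeps the full height and trims the width.
(1.000)/(1.410) ≈ 0.709 of the area survives, leaving 29.08% discarded.

29.1%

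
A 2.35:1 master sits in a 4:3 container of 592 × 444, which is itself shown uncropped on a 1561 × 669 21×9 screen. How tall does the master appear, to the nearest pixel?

380 px

2.35:1 in 592×444: fills the width, so the master is 592.00 × 251.91.
Second fit — the 4:3 canvas into 1561×669 spans the height: 892.00 × 669.00 (×1.5068 from 592×444).
Applying the same ×1.5068: 251.91 → 379.57.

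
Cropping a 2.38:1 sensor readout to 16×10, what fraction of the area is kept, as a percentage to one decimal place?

67.2%

16×10 is narrower than 2.38:1, so the crop keeps the full height and trims the width.
Area ratio = (1.600)/(2.380) = 67.23% retained.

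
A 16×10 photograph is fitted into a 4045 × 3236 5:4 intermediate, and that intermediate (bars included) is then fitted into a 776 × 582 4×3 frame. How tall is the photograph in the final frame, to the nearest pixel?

Inside the 4045×3236 canvas the photograph is width-limited at 4045.00 × 2528.12.
The 5:4 canvas is height-limited in 776×582, giving 727.50 × 582.00; scale factor 0.1799.
So the photograph's height is 2528.12 × 0.1799 ≈ 454.69.

455 px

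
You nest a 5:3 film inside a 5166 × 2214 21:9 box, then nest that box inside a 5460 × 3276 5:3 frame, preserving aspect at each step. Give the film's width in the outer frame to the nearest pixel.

3900 px

5:3 in 5166×2214: fills the height, so the film is 3690.00 × 2214.00.
The 21:9 canvas is width-limited in 5460×3276, giving 5460.00 × 2340.00; scale factor 1.0569.
The film scales with it: width 3690.00 × 1.0569 ≈ 3900.00.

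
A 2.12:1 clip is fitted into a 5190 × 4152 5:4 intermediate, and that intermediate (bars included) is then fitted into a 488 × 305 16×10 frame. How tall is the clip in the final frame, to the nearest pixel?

Inside the 5190×4152 canvas the clip is width-limited at 5190.00 × 2448.11.
The 5:4 canvas is height-limited in 488×305, giving 381.25 × 305.00; scale factor 0.0735.
The clip scales with it: height 2448.11 × 0.0735 ≈ 179.83.

180 px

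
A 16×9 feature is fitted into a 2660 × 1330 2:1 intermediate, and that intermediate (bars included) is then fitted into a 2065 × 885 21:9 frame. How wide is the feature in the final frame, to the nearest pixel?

1573 px

Inside the 2660×1330 canvas the feature is height-limited at 2364.44 × 1330.00.
2:1 in 2065×885: fills the height, so the intermediate becomes 1770.00 × 885.00 — a scale of ×0.6654.
Applying the same ×0.6654: 2364.44 → 1573.33.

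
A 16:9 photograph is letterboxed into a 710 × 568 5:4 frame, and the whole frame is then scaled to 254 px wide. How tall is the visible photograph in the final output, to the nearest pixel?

143 px

At 710×568 the photograph is width-limited, so height = 710 × 9/16 ≈ 399.38 px.
Resizing to 254 px wide multiplies everything by 0.3577: 399.38 → 142.88 px.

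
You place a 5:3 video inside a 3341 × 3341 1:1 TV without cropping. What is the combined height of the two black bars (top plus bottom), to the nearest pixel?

5:3 is wider than 1:1, so it spans the full width.
The video is 3341 × 3/5 ≈ 2004.60 px tall.
Black = 3341 − 2004.60 = 1336.40 px.

1336 px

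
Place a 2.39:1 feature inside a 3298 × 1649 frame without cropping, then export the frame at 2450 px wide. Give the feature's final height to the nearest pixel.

At 3298×1649 the feature is width-limited, so height = 3298 / 2.390 ≈ 1379.92 px.
Scaling 3298 → 2450 is ×0.7429, so the height becomes 1379.92 × 0.7429 ≈ 1025.10 px.

1025 px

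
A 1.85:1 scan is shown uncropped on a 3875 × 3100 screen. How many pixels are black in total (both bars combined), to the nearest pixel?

3895946 pixels

1.85:1 is wider than 5:4, so it spans the full width.
That makes the image 2094.5946 px tall (3875 / 1.850).
Leftover height: 3100 − 2094.5946 = 1005.4054 px.
Bar area = 1005.4054 × 3875 ≈ 3895946 px.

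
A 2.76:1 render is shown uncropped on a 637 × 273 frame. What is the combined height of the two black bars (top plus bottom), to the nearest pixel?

Since 2.760 > 2.333, the render is width-limited.
Content height = 637 / 2.760 ≈ 230.80 px.
Black = 273 − 230.80 = 42.20 px.

42 px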